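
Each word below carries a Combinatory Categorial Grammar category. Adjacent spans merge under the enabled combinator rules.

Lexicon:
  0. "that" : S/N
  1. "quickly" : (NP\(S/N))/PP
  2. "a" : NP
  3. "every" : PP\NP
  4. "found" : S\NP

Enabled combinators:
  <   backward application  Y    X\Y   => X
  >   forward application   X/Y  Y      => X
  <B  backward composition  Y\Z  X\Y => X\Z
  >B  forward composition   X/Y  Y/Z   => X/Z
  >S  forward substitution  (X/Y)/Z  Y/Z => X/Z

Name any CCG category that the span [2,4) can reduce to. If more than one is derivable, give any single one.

[0,5] S   <
  [0,4] NP   <
    [0,1] "that" : S/N
    [1,4] NP\(S/N)   >
      [1,2] "quickly" : (NP\(S/N))/PP
      [2,4] PP   <
        [2,3] "a" : NP
        [3,4] "every" : PP\NP
  [4,5] "found" : S\NP

PP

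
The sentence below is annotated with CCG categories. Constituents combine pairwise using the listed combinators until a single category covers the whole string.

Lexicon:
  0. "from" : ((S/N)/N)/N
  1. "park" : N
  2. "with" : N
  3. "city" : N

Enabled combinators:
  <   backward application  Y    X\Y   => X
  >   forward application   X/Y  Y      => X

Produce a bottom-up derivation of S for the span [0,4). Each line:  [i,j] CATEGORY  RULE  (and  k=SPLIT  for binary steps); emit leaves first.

[0,4] S   >
  [0,3] S/N   >
    [0,2] (S/N)/N   >
      [0,1] "from" : ((S/N)/N)/N
      [1,2] "park" : N
    [2,3] "with" : N
  [3,4] "city" : N

[0,1] ((S/N)/N)/N  lex  "from"
[1,2] N  lex  "park"
[0,2] (S/N)/N  >  k=1
[2,3] N  lex  "with"
[0,3] S/N  >  k=2
[3,4] N  lex  "city"
[0,4] S  >  k=3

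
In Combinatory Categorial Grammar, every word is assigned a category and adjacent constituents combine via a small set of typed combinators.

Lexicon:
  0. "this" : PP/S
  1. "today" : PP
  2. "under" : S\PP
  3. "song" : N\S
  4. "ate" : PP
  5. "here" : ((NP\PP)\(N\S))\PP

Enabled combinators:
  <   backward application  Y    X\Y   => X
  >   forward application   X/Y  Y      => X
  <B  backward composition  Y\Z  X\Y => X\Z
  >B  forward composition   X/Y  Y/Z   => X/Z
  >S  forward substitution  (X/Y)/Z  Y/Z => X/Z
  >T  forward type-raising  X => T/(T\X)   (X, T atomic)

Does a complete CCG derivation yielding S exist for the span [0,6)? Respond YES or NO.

PP/S PP S\PP N\S PP ((NP\PP)\(N\S))\PP
CKY chart[0,6] = {N/(N\NP), NP, NP/(NP\NP), PP/(PP\NP), S/(S\NP)}; S ∉ chart

NO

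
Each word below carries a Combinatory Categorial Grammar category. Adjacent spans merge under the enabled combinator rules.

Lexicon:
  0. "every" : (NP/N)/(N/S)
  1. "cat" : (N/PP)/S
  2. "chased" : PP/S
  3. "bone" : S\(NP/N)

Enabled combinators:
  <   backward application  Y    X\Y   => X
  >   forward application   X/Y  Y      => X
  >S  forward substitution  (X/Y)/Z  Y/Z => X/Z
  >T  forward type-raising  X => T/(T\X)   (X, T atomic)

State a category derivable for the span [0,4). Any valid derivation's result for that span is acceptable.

S

[0,4] S   <
  [0,3] NP/N   >
    [0,1] "every" : (NP/N)/(N/S)
    [1,3] N/S   >S
      [1,2] "cat" : (N/PP)/S
      [2,3] "chased" : PP/S
  [3,4] "bone" : S\(NP/N)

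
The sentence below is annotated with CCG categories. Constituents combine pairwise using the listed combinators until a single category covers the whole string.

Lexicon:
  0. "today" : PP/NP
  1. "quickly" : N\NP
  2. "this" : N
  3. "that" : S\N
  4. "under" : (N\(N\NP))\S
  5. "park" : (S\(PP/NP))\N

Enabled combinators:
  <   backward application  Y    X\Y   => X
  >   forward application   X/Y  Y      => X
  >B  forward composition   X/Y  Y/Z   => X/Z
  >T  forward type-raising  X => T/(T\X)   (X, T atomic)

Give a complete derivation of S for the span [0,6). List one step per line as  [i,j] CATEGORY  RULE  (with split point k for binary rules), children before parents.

[0,6] S   <
  [0,1] "today" : PP/NP
  [1,6] S\(PP/NP)   <
    [1,5] N   <
      [1,2] "quickly" : N\NP
      [2,5] N\(N\NP)   <
        [2,4] S   >
          [2,3] S/(S\N)   >T
            [2,3] "this" : N
          [3,4] "that" : S\N
        [4,5] "under" : (N\(N\NP))\S
    [5,6] "park" : (S\(PP/NP))\N

[0,1] PP/NP  lex  "today"
[1,2] N\NP  lex  "quickly"
[2,3] N  lex  "this"
[2,3] S/(S\N)  >T
[3,4] S\N  lex  "that"
[2,4] S  >  k=3
[4,5] (N\(N\NP))\S  lex  "under"
[2,5] N\(N\NP)  <  k=4
[1,5] N  <  k=2
[5,6] (S\(PP/NP))\N  lex  "park"
[1,6] S\(PP/NP)  <  k=5
[0,6] S  <  k=1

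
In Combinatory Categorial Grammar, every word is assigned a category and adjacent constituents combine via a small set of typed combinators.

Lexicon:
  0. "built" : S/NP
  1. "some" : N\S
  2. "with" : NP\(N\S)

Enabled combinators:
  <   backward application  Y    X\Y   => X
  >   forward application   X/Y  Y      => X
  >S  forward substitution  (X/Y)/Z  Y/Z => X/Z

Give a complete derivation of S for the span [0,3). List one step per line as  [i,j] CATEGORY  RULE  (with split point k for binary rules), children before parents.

[0,1] S/NP  lex  "built"
[1,2] N\S  lex  "some"
[2,3] NP\(N\S)  lex  "with"
[1,3] NP  <  k=2
[0,3] S  >  k=1

[0,3] S   >
  [0,1] "built" : S/NP
  [1,3] NP   <
    [1,2] "some" : N\S
    [2,3] "with" : NP\(N\S)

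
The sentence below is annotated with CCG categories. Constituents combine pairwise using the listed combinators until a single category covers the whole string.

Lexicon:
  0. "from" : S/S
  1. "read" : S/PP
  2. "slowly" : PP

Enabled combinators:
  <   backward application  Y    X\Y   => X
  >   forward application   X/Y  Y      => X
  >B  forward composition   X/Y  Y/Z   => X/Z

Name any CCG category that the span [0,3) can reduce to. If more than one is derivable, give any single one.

S

[0,3] S   >
  [0,2] S/PP   >B
    [0,1] "from" : S/S
    [1,2] "read" : S/PP
  [2,3] "slowly" : PP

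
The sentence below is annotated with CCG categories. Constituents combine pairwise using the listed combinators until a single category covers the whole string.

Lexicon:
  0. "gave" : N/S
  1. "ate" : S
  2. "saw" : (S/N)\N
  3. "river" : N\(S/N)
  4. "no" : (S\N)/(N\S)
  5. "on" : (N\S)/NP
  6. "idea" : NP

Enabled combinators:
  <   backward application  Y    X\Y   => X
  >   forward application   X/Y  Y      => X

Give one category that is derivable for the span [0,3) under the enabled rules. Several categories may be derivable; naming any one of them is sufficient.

[0,7] S   <
  [0,4] N   <
    [0,3] S/N   <
      [0,2] N   >
        [0,1] "gave" : N/S
        [1,2] "ate" : S
      [2,3] "saw" : (S/N)\N
    [3,4] "river" : N\(S/N)
  [4,7] S\N   >
    [4,5] "no" : (S\N)/(N\S)
    [5,7] N\S   >
      [5,6] "on" : (N\S)/NP
      [6,7] "idea" : NP

S/N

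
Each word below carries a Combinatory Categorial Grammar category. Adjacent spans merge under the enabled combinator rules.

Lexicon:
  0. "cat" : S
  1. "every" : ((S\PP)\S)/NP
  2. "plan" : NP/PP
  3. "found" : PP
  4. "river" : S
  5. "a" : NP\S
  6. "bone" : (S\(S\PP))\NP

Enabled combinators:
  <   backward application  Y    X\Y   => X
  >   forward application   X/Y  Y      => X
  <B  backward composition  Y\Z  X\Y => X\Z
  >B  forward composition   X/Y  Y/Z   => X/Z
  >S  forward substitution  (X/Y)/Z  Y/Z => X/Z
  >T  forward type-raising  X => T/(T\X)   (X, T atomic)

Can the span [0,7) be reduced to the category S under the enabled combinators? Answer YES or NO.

[0,7] S   <
  [0,4] S\PP   <
    [0,1] "cat" : S
    [1,4] (S\PP)\S   >
      [1,2] "every" : ((S\PP)\S)/NP
      [2,4] NP   >
        [2,3] "plan" : NP/PP
        [3,4] "found" : PP
  [4,7] S\(S\PP)   <
    [4,6] NP   <
      [4,5] "river" : S
      [5,6] "a" : NP\S
    [6,7] "bone" : (S\(S\PP))\NP

YES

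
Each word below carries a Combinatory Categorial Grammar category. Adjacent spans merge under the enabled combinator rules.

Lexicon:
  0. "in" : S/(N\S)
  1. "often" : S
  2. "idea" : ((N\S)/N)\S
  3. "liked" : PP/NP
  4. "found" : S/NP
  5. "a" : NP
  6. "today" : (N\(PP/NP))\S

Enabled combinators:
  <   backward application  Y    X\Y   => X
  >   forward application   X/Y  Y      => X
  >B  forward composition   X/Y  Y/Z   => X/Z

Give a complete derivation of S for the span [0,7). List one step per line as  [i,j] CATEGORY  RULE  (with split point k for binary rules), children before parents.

[0,1] S/(N\S)  lex  "in"
[1,2] S  lex  "often"
[2,3] ((N\S)/N)\S  lex  "idea"
[1,3] (N\S)/N  <  k=2
[3,4] PP/NP  lex  "liked"
[4,5] S/NP  lex  "found"
[5,6] NP  lex  "a"
[4,6] S  >  k=5
[6,7] (N\(PP/NP))\S  lex  "today"
[4,7] N\(PP/NP)  <  k=6
[3,7] N  <  k=4
[1,7] N\S  >  k=3
[0,7] S  >  k=1

[0,7] S   >
  [0,1] "in" : S/(N\S)
  [1,7] N\S   >
    [1,3] (N\S)/N   <
      [1,2] "often" : S
      [2,3] "idea" : ((N\S)/N)\S
    [3,7] N   <
      [3,4] "liked" : PP/NP
      [4,7] N\(PP/NP)   <
        [4,6] S   >
          [4,5] "found" : S/NP
          [5,6] "a" : NP
        [6,7] "today" : (N\(PP/NP))\S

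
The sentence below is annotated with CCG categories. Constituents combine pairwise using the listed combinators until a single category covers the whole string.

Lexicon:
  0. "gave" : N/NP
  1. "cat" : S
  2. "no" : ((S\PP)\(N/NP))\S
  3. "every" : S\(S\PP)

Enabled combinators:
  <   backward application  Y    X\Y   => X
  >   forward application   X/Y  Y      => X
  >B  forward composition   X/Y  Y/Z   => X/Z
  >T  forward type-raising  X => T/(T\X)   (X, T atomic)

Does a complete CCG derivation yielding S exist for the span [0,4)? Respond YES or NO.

[0,4] S   <
  [0,3] S\PP   <
    [0,1] "gave" : N/NP
    [1,3] (S\PP)\(N/NP)   <
      [1,2] "cat" : S
      [2,3] "no" : ((S\PP)\(N/NP))\S
  [3,4] "every" : S\(S\PP)

YES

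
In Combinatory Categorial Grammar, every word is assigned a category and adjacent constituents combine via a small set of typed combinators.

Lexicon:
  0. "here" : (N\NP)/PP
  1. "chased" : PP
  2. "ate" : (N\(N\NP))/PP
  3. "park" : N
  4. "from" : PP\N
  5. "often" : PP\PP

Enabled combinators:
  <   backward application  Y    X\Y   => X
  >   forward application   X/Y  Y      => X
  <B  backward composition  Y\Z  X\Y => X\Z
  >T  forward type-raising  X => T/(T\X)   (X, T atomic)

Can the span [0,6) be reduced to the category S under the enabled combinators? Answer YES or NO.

(N\NP)/PP PP (N\(N\NP))/PP N PP\N PP\PP
CKY chart[0,6] = {N, N/(N\N), NP/(NP\N), PP/(PP\N), S/(S\N)}; S ∉ chart

NO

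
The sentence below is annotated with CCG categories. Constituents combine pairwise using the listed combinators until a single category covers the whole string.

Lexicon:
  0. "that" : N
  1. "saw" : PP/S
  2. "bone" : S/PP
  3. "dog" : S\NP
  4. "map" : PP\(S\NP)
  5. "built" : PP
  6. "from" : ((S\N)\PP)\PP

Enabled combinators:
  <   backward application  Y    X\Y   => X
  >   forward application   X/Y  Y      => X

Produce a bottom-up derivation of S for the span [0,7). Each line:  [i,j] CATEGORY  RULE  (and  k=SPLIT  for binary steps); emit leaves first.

[0,1] N  lex  "that"
[1,2] PP/S  lex  "saw"
[2,3] S/PP  lex  "bone"
[3,4] S\NP  lex  "dog"
[4,5] PP\(S\NP)  lex  "map"
[3,5] PP  <  k=4
[2,5] S  >  k=3
[1,5] PP  >  k=2
[5,6] PP  lex  "built"
[6,7] ((S\N)\PP)\PP  lex  "from"
[5,7] (S\N)\PP  <  k=6
[1,7] S\N  <  k=5
[0,7] S  <  k=1

[0,7] S   <
  [0,1] "that" : N
  [1,7] S\N   <
    [1,5] PP   >
      [1,2] "saw" : PP/S
      [2,5] S   >
        [2,3] "bone" : S/PP
        [3,5] PP   <
          [3,4] "dog" : S\NP
          [4,5] "map" : PP\(S\NP)
    [5,7] (S\N)\PP   <
      [5,6] "built" : PP
      [6,7] "from" : ((S\N)\PP)\PP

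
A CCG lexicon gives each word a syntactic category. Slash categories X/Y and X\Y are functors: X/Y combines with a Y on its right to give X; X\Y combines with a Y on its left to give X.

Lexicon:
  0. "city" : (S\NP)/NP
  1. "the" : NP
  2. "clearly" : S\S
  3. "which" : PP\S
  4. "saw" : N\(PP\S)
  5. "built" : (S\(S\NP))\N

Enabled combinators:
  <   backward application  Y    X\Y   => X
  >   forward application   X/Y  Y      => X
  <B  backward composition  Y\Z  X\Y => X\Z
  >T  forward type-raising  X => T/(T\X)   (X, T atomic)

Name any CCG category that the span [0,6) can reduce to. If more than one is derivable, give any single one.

S

[0,6] S   <
  [0,3] S\NP   <B
    [0,2] S\NP   >
      [0,1] "city" : (S\NP)/NP
      [1,2] "the" : NP
    [2,3] "clearly" : S\S
  [3,6] S\(S\NP)   <
    [3,5] N   <
      [3,4] "which" : PP\S
      [4,5] "saw" : N\(PP\S)
    [5,6] "built" : (S\(S\NP))\N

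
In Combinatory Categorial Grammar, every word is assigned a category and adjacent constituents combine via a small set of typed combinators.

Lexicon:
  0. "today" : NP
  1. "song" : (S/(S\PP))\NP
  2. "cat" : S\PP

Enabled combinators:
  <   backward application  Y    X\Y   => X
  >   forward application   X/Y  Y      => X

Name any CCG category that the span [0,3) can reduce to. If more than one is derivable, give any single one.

[0,3] S   >
  [0,2] S/(S\PP)   <
    [0,1] "today" : NP
    [1,2] "song" : (S/(S\PP))\NP
  [2,3] "cat" : S\PP

S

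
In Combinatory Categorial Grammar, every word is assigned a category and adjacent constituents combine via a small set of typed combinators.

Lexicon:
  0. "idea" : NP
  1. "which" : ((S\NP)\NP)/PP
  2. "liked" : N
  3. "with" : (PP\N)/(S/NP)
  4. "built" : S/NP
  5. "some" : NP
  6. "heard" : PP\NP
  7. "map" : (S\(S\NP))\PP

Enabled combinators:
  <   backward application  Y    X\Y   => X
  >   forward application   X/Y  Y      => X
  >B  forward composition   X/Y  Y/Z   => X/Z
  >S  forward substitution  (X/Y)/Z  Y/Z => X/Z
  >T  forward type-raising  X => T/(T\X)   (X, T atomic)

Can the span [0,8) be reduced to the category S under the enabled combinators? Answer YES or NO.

[0,8] S   <
  [0,5] S\NP   <
    [0,1] "idea" : NP
    [1,5] (S\NP)\NP   >
      [1,2] "which" : ((S\NP)\NP)/PP
      [2,5] PP   <
        [2,3] "liked" : N
        [3,5] PP\N   >
          [3,4] "with" : (PP\N)/(S/NP)
          [4,5] "built" : S/NP
  [5,8] S\(S\NP)   <
    [5,7] PP   <
      [5,6] "some" : NP
      [6,7] "heard" : PP\NP
    [7,8] "map" : (S\(S\NP))\PP

YES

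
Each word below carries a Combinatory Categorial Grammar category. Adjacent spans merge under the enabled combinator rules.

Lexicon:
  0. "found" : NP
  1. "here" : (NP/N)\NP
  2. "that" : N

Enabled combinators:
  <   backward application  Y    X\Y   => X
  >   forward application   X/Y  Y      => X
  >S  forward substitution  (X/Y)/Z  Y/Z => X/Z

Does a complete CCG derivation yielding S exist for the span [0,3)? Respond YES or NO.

NP (NP/N)\NP N
CKY chart[0,3] = {NP}; S ∉ chart

NO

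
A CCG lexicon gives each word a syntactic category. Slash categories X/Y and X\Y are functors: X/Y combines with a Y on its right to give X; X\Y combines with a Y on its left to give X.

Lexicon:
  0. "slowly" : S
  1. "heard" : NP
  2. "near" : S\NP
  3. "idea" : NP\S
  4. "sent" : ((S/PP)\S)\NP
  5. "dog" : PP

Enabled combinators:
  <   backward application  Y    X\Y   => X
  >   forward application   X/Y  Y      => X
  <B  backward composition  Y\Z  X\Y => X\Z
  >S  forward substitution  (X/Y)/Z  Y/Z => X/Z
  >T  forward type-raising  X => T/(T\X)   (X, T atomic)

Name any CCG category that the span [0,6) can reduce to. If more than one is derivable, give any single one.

[0,6] S   >
  [0,5] S/PP   <
    [0,1] "slowly" : S
    [1,5] (S/PP)\S   <
      [1,4] NP   <
        [1,3] S   <
          [1,2] "heard" : NP
          [2,3] "near" : S\NP
        [3,4] "idea" : NP\S
      [4,5] "sent" : ((S/PP)\S)\NP
  [5,6] "dog" : PP

S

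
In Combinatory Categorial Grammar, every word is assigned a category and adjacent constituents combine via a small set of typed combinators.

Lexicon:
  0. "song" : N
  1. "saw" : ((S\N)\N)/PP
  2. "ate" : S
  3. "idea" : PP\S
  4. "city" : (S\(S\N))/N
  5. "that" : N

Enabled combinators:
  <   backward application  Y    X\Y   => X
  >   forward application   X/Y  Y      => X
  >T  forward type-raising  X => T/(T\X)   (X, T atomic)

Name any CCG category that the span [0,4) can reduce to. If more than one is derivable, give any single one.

[0,6] S   <
  [0,4] S\N   <
    [0,1] "song" : N
    [1,4] (S\N)\N   >
      [1,2] "saw" : ((S\N)\N)/PP
      [2,4] PP   >
        [2,3] PP/(PP\S)   >T
          [2,3] "ate" : S
        [3,4] "idea" : PP\S
  [4,6] S\(S\N)   >
    [4,5] "city" : (S\(S\N))/N
    [5,6] "that" : N

S\N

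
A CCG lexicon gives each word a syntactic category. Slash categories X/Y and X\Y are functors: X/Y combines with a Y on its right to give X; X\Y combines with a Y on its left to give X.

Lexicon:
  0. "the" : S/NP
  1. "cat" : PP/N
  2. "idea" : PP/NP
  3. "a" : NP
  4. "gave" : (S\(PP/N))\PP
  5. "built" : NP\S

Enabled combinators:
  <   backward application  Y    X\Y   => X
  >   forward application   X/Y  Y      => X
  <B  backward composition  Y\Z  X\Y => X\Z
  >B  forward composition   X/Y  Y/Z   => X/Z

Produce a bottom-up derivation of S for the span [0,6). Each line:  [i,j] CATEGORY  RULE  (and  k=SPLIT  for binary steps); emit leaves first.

[0,6] S   >
  [0,1] "the" : S/NP
  [1,6] NP   <
    [1,5] S   <
      [1,2] "cat" : PP/N
      [2,5] S\(PP/N)   <
        [2,4] PP   >
          [2,3] "idea" : PP/NP
          [3,4] "a" : NP
        [4,5] "gave" : (S\(PP/N))\PP
    [5,6] "built" : NP\S

[0,1] S/NP  lex  "the"
[1,2] PP/N  lex  "cat"
[2,3] PP/NP  lex  "idea"
[3,4] NP  lex  "a"
[2,4] PP  >  k=3
[4,5] (S\(PP/N))\PP  lex  "gave"
[2,5] S\(PP/N)  <  k=4
[1,5] S  <  k=2
[5,6] NP\S  lex  "built"
[1,6] NP  <  k=5
[0,6] S  >  k=1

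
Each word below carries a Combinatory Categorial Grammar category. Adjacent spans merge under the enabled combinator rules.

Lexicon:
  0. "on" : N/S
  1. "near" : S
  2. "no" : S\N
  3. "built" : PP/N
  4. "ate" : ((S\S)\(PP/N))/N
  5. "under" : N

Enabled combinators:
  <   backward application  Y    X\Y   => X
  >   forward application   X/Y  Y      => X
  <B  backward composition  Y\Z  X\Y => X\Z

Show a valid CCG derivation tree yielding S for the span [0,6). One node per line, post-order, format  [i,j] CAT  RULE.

[0,1] N/S  lex  "on"
[1,2] S  lex  "near"
[0,2] N  >  k=1
[2,3] S\N  lex  "no"
[3,4] PP/N  lex  "built"
[4,5] ((S\S)\(PP/N))/N  lex  "ate"
[5,6] N  lex  "under"
[4,6] (S\S)\(PP/N)  >  k=5
[3,6] S\S  <  k=4
[2,6] S\N  <B  k=3
[0,6] S  <  k=2

[0,6] S   <
  [0,2] N   >
    [0,1] "on" : N/S
    [1,2] "near" : S
  [2,6] S\N   <B
    [2,3] "no" : S\N
    [3,6] S\S   <
      [3,4] "built" : PP/N
      [4,6] (S\S)\(PP/N)   >
        [4,5] "ate" : ((S\S)\(PP/N))/N
        [5,6] "under" : N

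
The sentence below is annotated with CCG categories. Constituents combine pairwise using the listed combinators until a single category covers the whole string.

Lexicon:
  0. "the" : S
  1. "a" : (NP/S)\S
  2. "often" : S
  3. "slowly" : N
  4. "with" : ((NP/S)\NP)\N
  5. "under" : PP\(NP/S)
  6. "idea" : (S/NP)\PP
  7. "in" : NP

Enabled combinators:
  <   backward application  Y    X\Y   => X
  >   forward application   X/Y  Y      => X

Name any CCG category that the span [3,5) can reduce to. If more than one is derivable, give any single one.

(NP/S)\NP

[0,8] S   >
  [0,7] S/NP   <
    [0,6] PP   <
      [0,5] NP/S   <
        [0,3] NP   >
          [0,2] NP/S   <
            [0,1] "the" : S
            [1,2] "a" : (NP/S)\S
          [2,3] "often" : S
        [3,5] (NP/S)\NP   <
          [3,4] "slowly" : N
          [4,5] "with" : ((NP/S)\NP)\N
      [5,6] "under" : PP\(NP/S)
    [6,7] "idea" : (S/NP)\PP
  [7,8] "in" : NP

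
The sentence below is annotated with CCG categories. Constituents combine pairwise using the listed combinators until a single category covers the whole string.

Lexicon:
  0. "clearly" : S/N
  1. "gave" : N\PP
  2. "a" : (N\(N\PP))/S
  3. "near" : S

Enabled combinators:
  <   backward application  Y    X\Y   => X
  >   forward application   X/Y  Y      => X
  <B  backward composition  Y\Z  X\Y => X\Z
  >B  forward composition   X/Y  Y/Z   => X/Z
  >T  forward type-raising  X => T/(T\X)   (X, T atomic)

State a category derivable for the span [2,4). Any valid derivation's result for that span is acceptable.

N\(N\PP)

[0,4] S   >
  [0,1] "clearly" : S/N
  [1,4] N   <
    [1,2] "gave" : N\PP
    [2,4] N\(N\PP)   >
      [2,3] "a" : (N\(N\PP))/S
      [3,4] "near" : S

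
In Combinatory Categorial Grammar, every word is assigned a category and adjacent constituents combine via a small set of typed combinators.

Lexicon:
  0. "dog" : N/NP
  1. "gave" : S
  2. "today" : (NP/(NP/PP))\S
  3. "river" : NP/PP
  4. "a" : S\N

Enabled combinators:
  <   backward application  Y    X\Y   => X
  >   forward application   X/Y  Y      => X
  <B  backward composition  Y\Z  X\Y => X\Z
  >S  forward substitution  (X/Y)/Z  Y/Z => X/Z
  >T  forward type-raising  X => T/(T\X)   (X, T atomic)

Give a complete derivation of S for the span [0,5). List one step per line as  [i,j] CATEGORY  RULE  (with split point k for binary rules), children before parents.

[0,5] S   <
  [0,4] N   >
    [0,1] "dog" : N/NP
    [1,4] NP   >
      [1,3] NP/(NP/PP)   <
        [1,2] "gave" : S
        [2,3] "today" : (NP/(NP/PP))\S
      [3,4] "river" : NP/PP
  [4,5] "a" : S\N

[0,1] N/NP  lex  "dog"
[1,2] S  lex  "gave"
[2,3] (NP/(NP/PP))\S  lex  "today"
[1,3] NP/(NP/PP)  <  k=2
[3,4] NP/PP  lex  "river"
[1,4] NP  >  k=3
[0,4] N  >  k=1
[4,5] S\N  lex  "a"
[0,5] S  <  k=4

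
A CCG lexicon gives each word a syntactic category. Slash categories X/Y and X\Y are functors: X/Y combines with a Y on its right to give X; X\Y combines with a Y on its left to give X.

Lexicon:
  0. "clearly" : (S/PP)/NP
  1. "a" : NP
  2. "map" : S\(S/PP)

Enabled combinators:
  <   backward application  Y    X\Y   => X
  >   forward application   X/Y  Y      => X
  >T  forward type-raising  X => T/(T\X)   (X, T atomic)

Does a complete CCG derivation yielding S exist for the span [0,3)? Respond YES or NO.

YES

[0,3] S   <
  [0,2] S/PP   >
    [0,1] "clearly" : (S/PP)/NP
    [1,2] "a" : NP
  [2,3] "map" : S\(S/PP)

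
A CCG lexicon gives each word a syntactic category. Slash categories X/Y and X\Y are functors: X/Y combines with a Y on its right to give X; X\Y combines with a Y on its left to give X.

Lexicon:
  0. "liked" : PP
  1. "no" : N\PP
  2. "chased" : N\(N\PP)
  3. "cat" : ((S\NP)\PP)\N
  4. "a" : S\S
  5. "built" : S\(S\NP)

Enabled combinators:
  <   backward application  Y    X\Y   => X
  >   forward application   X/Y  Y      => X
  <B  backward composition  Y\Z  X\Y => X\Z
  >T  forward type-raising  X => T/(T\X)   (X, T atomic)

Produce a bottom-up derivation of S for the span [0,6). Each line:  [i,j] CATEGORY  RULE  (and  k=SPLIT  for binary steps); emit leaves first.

[0,1] PP  lex  "liked"
[1,2] N\PP  lex  "no"
[2,3] N\(N\PP)  lex  "chased"
[1,3] N  <  k=2
[3,4] ((S\NP)\PP)\N  lex  "cat"
[1,4] (S\NP)\PP  <  k=3
[0,4] S\NP  <  k=1
[4,5] S\S  lex  "a"
[0,5] S\NP  <B  k=4
[5,6] S\(S\NP)  lex  "built"
[0,6] S  <  k=5

[0,6] S   <
  [0,5] S\NP   <B
    [0,4] S\NP   <
      [0,1] "liked" : PP
      [1,4] (S\NP)\PP   <
        [1,3] N   <
          [1,2] "no" : N\PP
          [2,3] "chased" : N\(N\PP)
        [3,4] "cat" : ((S\NP)\PP)\N
    [4,5] "a" : S\S
  [5,6] "built" : S\(S\NP)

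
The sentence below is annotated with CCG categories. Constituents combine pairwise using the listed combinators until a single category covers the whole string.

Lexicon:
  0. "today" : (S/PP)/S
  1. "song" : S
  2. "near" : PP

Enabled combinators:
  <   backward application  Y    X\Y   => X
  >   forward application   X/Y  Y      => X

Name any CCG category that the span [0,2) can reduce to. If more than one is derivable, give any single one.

S/PP

[0,3] S   >
  [0,2] S/PP   >
    [0,1] "today" : (S/PP)/S
    [1,2] "song" : S
  [2,3] "near" : PP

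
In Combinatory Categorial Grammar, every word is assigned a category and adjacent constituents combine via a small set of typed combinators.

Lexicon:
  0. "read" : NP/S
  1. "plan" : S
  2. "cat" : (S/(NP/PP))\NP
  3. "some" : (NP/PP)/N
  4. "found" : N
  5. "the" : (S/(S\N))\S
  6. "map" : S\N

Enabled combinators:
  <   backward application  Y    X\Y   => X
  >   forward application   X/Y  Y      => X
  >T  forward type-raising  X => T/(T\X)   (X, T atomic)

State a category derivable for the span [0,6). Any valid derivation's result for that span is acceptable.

S/(S\N)

[0,7] S   >
  [0,6] S/(S\N)   <
    [0,5] S   >
      [0,3] S/(NP/PP)   <
        [0,2] NP   >
          [0,1] "read" : NP/S
          [1,2] "plan" : S
        [2,3] "cat" : (S/(NP/PP))\NP
      [3,5] NP/PP   >
        [3,4] "some" : (NP/PP)/N
        [4,5] "found" : N
    [5,6] "the" : (S/(S\N))\S
  [6,7] "map" : S\N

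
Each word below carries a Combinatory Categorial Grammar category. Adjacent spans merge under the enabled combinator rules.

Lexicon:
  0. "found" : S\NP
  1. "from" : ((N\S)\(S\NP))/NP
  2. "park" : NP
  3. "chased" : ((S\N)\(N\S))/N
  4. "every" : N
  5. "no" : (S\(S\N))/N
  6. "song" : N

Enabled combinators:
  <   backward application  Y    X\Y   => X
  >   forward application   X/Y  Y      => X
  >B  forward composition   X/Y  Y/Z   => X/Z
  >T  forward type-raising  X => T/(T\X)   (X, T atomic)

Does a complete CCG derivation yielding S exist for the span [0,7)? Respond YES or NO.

[0,7] S   <
  [0,5] S\N   <
    [0,3] N\S   <
      [0,1] "found" : S\NP
      [1,3] (N\S)\(S\NP)   >
        [1,2] "from" : ((N\S)\(S\NP))/NP
        [2,3] "park" : NP
    [3,5] (S\N)\(N\S)   >
      [3,4] "chased" : ((S\N)\(N\S))/N
      [4,5] "every" : N
  [5,7] S\(S\N)   >
    [5,6] "no" : (S\(S\N))/N
    [6,7] "song" : N

YES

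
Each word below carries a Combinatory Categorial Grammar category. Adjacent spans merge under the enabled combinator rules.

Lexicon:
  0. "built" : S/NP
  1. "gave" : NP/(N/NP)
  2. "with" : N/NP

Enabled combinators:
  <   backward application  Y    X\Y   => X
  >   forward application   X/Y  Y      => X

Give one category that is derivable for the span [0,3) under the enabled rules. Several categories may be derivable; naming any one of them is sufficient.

S

[0,3] S   >
  [0,1] "built" : S/NP
  [1,3] NP   >
    [1,2] "gave" : NP/(N/NP)
    [2,3] "with" : N/NP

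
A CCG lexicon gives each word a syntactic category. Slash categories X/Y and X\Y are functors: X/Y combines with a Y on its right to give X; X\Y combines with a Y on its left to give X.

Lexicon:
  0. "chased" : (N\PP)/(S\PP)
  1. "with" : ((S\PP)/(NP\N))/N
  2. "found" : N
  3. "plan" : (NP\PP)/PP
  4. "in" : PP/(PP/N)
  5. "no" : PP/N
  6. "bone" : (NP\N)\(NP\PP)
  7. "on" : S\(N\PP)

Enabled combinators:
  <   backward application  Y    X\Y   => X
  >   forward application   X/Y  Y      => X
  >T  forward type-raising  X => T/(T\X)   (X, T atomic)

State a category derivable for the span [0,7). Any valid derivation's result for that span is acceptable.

[0,8] S   <
  [0,7] N\PP   >
    [0,1] "chased" : (N\PP)/(S\PP)
    [1,7] S\PP   >
      [1,3] (S\PP)/(NP\N)   >
        [1,2] "with" : ((S\PP)/(NP\N))/N
        [2,3] "found" : N
      [3,7] NP\N   <
        [3,6] NP\PP   >
          [3,4] "plan" : (NP\PP)/PP
          [4,6] PP   >
            [4,5] "in" : PP/(PP/N)
            [5,6] "no" : PP/N
        [6,7] "bone" : (NP\N)\(NP\PP)
  [7,8] "on" : S\(N\PP)

N\PP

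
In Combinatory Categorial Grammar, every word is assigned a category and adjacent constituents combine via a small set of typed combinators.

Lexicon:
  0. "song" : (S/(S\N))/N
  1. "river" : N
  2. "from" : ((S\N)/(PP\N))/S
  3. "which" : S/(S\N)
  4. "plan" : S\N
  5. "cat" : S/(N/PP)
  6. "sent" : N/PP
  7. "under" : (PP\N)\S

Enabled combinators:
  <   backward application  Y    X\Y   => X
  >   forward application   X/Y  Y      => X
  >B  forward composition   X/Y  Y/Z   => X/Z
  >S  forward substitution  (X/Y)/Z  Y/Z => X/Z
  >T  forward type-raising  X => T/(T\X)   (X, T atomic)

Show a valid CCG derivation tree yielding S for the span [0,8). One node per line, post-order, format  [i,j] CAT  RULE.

[0,8] S   >
  [0,2] S/(S\N)   >
    [0,1] "song" : (S/(S\N))/N
    [1,2] "river" : N
  [2,8] S\N   >
    [2,5] (S\N)/(PP\N)   >
      [2,3] "from" : ((S\N)/(PP\N))/S
      [3,5] S   >
        [3,4] "which" : S/(S\N)
        [4,5] "plan" : S\N
    [5,8] PP\N   <
      [5,7] S   >
        [5,6] "cat" : S/(N/PP)
        [6,7] "sent" : N/PP
      [7,8] "under" : (PP\N)\S

[0,1] (S/(S\N))/N  lex  "song"
[1,2] N  lex  "river"
[0,2] S/(S\N)  >  k=1
[2,3] ((S\N)/(PP\N))/S  lex  "from"
[3,4] S/(S\N)  lex  "which"
[4,5] S\N  lex  "plan"
[3,5] S  >  k=4
[2,5] (S\N)/(PP\N)  >  k=3
[5,6] S/(N/PP)  lex  "cat"
[6,7] N/PP  lex  "sent"
[5,7] S  >  k=6
[7,8] (PP\N)\S  lex  "under"
[5,8] PP\N  <  k=7
[2,8] S\N  >  k=5
[0,8] S  >  k=2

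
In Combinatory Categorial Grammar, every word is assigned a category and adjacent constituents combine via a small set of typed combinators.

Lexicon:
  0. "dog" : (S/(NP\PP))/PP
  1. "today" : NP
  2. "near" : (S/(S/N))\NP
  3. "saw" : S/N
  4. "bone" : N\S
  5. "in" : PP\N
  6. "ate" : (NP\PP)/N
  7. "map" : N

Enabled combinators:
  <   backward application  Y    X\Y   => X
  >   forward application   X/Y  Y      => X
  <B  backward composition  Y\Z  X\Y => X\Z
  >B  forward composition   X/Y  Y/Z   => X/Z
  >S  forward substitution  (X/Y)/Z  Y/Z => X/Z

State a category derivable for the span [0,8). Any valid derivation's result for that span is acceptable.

S

[0,8] S   >
  [0,6] S/(NP\PP)   >
    [0,1] "dog" : (S/(NP\PP))/PP
    [1,6] PP   <
      [1,4] S   >
        [1,3] S/(S/N)   <
          [1,2] "today" : NP
          [2,3] "near" : (S/(S/N))\NP
        [3,4] "saw" : S/N
      [4,6] PP\S   <B
        [4,5] "bone" : N\S
        [5,6] "in" : PP\N
  [6,8] NP\PP   >
    [6,7] "ate" : (NP\PP)/N
    [7,8] "map" : N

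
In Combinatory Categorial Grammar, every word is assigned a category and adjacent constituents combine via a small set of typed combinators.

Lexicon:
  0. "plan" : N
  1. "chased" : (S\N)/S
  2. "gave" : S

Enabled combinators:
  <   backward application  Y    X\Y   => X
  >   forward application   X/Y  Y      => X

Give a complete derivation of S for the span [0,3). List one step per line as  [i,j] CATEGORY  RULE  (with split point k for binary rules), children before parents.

[0,3] S   <
  [0,1] "plan" : N
  [1,3] S\N   >
    [1,2] "chased" : (S\N)/S
    [2,3] "gave" : S

[0,1] N  lex  "plan"
[1,2] (S\N)/S  lex  "chased"
[2,3] S  lex  "gave"
[1,3] S\N  >  k=2
[0,3] S  <  k=1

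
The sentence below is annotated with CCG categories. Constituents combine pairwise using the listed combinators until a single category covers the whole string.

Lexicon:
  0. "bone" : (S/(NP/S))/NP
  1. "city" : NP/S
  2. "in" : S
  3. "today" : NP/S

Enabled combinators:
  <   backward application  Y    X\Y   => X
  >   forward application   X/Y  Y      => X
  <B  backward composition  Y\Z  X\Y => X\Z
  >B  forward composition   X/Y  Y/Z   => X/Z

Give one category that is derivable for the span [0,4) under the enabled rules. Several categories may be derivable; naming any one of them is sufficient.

[0,4] S   >
  [0,3] S/(NP/S)   >
    [0,1] "bone" : (S/(NP/S))/NP
    [1,3] NP   >
      [1,2] "city" : NP/S
      [2,3] "in" : S
  [3,4] "today" : NP/S

S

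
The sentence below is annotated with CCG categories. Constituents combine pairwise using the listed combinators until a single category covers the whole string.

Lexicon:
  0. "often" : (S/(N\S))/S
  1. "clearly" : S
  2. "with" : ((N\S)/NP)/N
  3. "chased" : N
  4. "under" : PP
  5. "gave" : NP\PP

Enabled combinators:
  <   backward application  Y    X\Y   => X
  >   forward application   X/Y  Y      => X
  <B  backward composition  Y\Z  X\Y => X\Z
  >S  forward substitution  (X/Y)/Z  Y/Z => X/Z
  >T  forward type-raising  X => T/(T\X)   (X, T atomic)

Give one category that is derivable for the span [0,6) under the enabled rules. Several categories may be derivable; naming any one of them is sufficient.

S

[0,6] S   >
  [0,2] S/(N\S)   >
    [0,1] "often" : (S/(N\S))/S
    [1,2] "clearly" : S
  [2,6] N\S   >
    [2,4] (N\S)/NP   >
      [2,3] "with" : ((N\S)/NP)/N
      [3,4] "chased" : N
    [4,6] NP   <
      [4,5] "under" : PP
      [5,6] "gave" : NP\PP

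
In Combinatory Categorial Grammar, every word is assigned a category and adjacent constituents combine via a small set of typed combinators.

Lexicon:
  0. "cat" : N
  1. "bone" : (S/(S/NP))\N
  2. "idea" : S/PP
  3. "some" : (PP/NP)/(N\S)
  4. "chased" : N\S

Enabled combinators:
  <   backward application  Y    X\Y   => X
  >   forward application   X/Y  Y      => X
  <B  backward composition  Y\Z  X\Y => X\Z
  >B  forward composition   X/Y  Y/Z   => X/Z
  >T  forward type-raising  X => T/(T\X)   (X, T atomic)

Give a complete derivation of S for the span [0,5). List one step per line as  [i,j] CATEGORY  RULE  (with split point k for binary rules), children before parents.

[0,1] N  lex  "cat"
[1,2] (S/(S/NP))\N  lex  "bone"
[0,2] S/(S/NP)  <  k=1
[2,3] S/PP  lex  "idea"
[3,4] (PP/NP)/(N\S)  lex  "some"
[4,5] N\S  lex  "chased"
[3,5] PP/NP  >  k=4
[2,5] S/NP  >B  k=3
[0,5] S  >  k=2

[0,5] S   >
  [0,2] S/(S/NP)   <
    [0,1] "cat" : N
    [1,2] "bone" : (S/(S/NP))\N
  [2,5] S/NP   >B
    [2,3] "idea" : S/PP
    [3,5] PP/NP   >
      [3,4] "some" : (PP/NP)/(N\S)
      [4,5] "chased" : N\S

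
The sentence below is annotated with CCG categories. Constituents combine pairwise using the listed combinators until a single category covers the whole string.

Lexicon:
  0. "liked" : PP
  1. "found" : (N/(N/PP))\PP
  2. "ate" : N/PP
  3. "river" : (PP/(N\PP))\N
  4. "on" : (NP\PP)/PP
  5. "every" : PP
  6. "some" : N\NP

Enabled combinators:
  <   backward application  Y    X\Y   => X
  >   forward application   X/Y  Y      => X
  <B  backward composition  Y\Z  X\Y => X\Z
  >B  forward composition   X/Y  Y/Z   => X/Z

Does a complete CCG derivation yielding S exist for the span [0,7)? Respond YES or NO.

NO

PP (N/(N/PP))\PP N/PP (PP/(N\PP))\N (NP\PP)/PP PP N\NP
CKY chart[0,7] = {PP}; S ∉ chart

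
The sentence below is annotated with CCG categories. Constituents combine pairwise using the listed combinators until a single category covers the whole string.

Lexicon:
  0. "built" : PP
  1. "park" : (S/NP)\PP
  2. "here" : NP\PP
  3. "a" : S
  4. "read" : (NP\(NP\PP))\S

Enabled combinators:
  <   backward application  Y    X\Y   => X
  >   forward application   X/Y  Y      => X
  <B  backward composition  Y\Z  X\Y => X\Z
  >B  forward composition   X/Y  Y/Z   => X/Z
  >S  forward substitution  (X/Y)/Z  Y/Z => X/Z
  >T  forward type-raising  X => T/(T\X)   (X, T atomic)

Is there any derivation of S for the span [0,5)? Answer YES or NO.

YES

[0,5] S   >
  [0,2] S/NP   <
    [0,1] "built" : PP
    [1,2] "park" : (S/NP)\PP
  [2,5] NP   <
    [2,3] "here" : NP\PP
    [3,5] NP\(NP\PP)   <
      [3,4] "a" : S
      [4,5] "read" : (NP\(NP\PP))\S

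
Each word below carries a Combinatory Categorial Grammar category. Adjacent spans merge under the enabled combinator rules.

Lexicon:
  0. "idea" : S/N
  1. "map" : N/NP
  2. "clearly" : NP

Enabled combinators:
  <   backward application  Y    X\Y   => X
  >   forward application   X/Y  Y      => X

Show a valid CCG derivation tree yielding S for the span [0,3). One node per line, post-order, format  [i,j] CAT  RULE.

[0,3] S   >
  [0,1] "idea" : S/N
  [1,3] N   >
    [1,2] "map" : N/NP
    [2,3] "clearly" : NP

[0,1] S/N  lex  "idea"
[1,2] N/NP  lex  "map"
[2,3] NP  lex  "clearly"
[1,3] N  >  k=2
[0,3] S  >  k=1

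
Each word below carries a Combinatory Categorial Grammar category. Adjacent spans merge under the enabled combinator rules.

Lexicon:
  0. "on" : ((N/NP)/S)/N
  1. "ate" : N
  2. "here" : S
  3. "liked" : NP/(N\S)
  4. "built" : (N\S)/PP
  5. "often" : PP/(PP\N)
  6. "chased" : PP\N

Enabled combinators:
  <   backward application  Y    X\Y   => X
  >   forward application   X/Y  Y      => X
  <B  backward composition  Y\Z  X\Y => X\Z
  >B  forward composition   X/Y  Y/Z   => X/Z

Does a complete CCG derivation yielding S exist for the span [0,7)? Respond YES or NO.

NO

((N/NP)/S)/N N S NP/(N\S) (N\S)/PP PP/(PP\N) PP\N
CKY chart[0,7] = {N}; S ∉ chart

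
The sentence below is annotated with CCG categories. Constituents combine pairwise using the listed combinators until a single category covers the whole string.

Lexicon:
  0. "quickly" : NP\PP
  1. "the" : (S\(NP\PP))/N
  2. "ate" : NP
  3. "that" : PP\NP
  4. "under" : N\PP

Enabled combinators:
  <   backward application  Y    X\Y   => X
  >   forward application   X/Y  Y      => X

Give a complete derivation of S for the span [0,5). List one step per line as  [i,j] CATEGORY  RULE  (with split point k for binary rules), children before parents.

[0,1] NP\PP  lex  "quickly"
[1,2] (S\(NP\PP))/N  lex  "the"
[2,3] NP  lex  "ate"
[3,4] PP\NP  lex  "that"
[2,4] PP  <  k=3
[4,5] N\PP  lex  "under"
[2,5] N  <  k=4
[1,5] S\(NP\PP)  >  k=2
[0,5] S  <  k=1

[0,5] S   <
  [0,1] "quickly" : NP\PP
  [1,5] S\(NP\PP)   >
    [1,2] "the" : (S\(NP\PP))/N
    [2,5] N   <
      [2,4] PP   <
        [2,3] "ate" : NP
        [3,4] "that" : PP\NP
      [4,5] "under" : N\PP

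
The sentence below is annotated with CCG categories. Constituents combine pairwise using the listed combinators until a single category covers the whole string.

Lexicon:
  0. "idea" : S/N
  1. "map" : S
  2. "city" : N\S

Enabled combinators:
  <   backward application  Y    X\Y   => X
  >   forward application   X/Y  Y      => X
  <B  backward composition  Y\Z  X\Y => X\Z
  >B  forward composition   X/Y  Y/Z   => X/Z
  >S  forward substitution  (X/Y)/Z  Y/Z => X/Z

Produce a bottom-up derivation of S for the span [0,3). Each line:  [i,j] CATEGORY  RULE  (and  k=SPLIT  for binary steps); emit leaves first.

[0,3] S   >
  [0,1] "idea" : S/N
  [1,3] N   <
    [1,2] "map" : S
    [2,3] "city" : N\S

[0,1] S/N  lex  "idea"
[1,2] S  lex  "map"
[2,3] N\S  lex  "city"
[1,3] N  <  k=2
[0,3] S  >  k=1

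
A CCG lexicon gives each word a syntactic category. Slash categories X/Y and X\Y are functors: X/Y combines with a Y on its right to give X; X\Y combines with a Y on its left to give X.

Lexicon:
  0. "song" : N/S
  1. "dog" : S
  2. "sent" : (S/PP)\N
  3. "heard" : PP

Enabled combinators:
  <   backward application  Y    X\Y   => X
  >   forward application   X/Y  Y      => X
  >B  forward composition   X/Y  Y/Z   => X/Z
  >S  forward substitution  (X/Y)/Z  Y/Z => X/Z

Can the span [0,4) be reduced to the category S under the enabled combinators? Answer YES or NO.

YES

[0,4] S   >
  [0,3] S/PP   <
    [0,2] N   >
      [0,1] "song" : N/S
      [1,2] "dog" : S
    [2,3] "sent" : (S/PP)\N
  [3,4] "heard" : PP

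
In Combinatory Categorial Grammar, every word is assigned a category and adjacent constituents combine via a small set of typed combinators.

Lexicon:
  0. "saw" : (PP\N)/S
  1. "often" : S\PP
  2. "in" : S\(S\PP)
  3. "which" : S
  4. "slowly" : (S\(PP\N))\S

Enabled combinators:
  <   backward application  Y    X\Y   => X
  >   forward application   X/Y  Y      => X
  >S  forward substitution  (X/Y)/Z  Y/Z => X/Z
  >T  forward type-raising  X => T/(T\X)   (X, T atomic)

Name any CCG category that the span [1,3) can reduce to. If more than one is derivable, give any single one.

[0,5] S   <
  [0,3] PP\N   >
    [0,1] "saw" : (PP\N)/S
    [1,3] S   <
      [1,2] "often" : S\PP
      [2,3] "in" : S\(S\PP)
  [3,5] S\(PP\N)   <
    [3,4] "which" : S
    [4,5] "slowly" : (S\(PP\N))\S

S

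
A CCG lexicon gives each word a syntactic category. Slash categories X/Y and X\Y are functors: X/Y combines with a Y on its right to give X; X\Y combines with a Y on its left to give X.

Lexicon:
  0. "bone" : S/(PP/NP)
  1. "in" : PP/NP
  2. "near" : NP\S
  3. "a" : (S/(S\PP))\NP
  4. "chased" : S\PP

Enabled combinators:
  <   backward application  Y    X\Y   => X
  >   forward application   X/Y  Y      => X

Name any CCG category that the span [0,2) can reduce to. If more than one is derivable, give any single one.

[0,5] S   >
  [0,4] S/(S\PP)   <
    [0,3] NP   <
      [0,2] S   >
        [0,1] "bone" : S/(PP/NP)
        [1,2] "in" : PP/NP
      [2,3] "near" : NP\S
    [3,4] "a" : (S/(S\PP))\NP
  [4,5] "chased" : S\PP

S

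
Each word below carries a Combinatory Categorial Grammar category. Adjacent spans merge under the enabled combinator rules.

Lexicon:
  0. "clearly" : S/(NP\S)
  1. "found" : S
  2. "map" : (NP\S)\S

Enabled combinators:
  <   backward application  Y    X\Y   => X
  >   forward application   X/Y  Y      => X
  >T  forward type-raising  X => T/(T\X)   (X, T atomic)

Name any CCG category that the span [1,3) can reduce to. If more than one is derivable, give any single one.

[0,3] S   >
  [0,1] "clearly" : S/(NP\S)
  [1,3] NP\S   <
    [1,2] "found" : S
    [2,3] "map" : (NP\S)\S

NP\S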